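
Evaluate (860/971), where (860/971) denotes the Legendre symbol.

-1

(860/971)
  = (215/971)    [971 ≡ 3 mod 8 ⇒ (2/971)^2 = +1]
  = -(971/215)    [QR: both ≡ 3 mod 4, sign flips]
  = -(111/215)    [971 ≡ 111 mod 215]
  = (215/111)    [QR: both ≡ 3 mod 4, sign flips]
  = (104/111)    [215 ≡ 104 mod 111]
  = (13/111)    [111 ≡ 7 mod 8 ⇒ (2/111)^3 = +1]
  = (111/13)    [QR: 13 ≡ 1 mod 4, sign kept]
  = (7/13)    [111 ≡ 7 mod 13]
  = (13/7)    [QR: 13 ≡ 1 mod 4, sign kept]
  = (6/7)    [13 ≡ 6 mod 7]
  = (3/7)    [7 ≡ 7 mod 8 ⇒ (2/7) = +1]
  = -(7/3)    [QR: both ≡ 3 mod 4, sign flips]
  = -(1/3)    [7 ≡ 1 mod 3]
  = -1    [(1/3) = 1]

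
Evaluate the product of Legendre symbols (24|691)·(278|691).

-1

By multiplicativity, (24·278|691) = (24|691)·(278|691).
First factor (24|691):
(24|691)
  = -(3|691)    [691 ≡ 3 mod 8 ⇒ (2|691)^3 = -1]
  = (691|3)    [QR: both ≡ 3 mod 4, sign flips]
  = (1|3)    [691 ≡ 1 mod 3]
  = 1    [(1|3) = 1]
Second factor (278|691):
(278|691)
  = -(139|691)    [691 ≡ 3 mod 8 ⇒ (2|691) = -1]
  = (691|139)    [QR: both ≡ 3 mod 4, sign flips]
  = (135|139)    [691 ≡ 135 mod 139]
  = -(139|135)    [QR: both ≡ 3 mod 4, sign flips]
  = -(4|135)    [139 ≡ 4 mod 135]
  = -(1|135)    [135 ≡ 7 mod 8 ⇒ (2|135)^2 = +1]
  = -1    [(1|135) = 1]
Product: (1)·(-1) = -1.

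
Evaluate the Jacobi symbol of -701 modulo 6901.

-1

Reduce the numerator: -701 ≡ 6200 (mod 6901), so (-701 / 6901) = (6200 / 6901).
Factor out 2: 6200 = 2^3·775. Since 6901 ≡ 5 (mod 8), (2 / 6901) = -1, and (2 / 6901)^3 = -1. Now have -(775 / 6901).
6901 ≡ 1 (mod 4), so quadratic reciprocity gives (775 / 6901) = (6901 / 775). Reduce: 6901 ≡ 701 (mod 775). Now have -(701 / 775).
701 ≡ 1 (mod 4), so quadratic reciprocity gives (701 / 775) = (775 / 701). Reduce: 775 ≡ 74 (mod 701). Now have -(74 / 701).
Factor out 2: 74 = 2·37. Since 701 ≡ 5 (mod 8), (2 / 701) = -1. Now have (37 / 701).
37 ≡ 1 (mod 4), so quadratic reciprocity gives (37 / 701) = (701 / 37). Reduce: 701 ≡ 35 (mod 37). Now have (35 / 37).
37 ≡ 1 (mod 4), so quadratic reciprocity gives (35 / 37) = (37 / 35). Reduce: 37 ≡ 2 (mod 35). Now have (2 / 35).
Factor out 2: 2 = 2. Since 35 ≡ 3 (mod 8), (2 / 35) = -1. Now have -(1 / 35).
(1 / 35) = 1. Collecting the sign factors: -1.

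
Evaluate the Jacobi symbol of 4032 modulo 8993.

(4032/8993)
  = (63/8993)    [8993 ≡ 1 mod 8 ⇒ (2/8993)^6 = +1]
  = (8993/63)    [QR: 8993 ≡ 1 mod 4, sign kept]
  = (47/63)    [8993 ≡ 47 mod 63]
  = -(63/47)    [QR: both ≡ 3 mod 4, sign flips]
  = -(16/47)    [63 ≡ 16 mod 47]
  = -(1/47)    [47 ≡ 7 mod 8 ⇒ (2/47)^4 = +1]
  = -1    [(1/47) = 1]

-1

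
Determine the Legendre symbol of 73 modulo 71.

1

(73|71)
  = (2|71)    [73 ≡ 2 mod 71]
  = (1|71)    [71 ≡ 7 mod 8 ⇒ (2|71) = +1]
  = 1    [(1|71) = 1]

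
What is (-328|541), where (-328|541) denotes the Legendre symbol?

-1

(-328|541)
  = (213|541)    [-328 ≡ 213 mod 541]
  = (541|213)    [QR: 213 ≡ 1 mod 4, sign kept]
  = (115|213)    [541 ≡ 115 mod 213]
  = (213|115)    [QR: 213 ≡ 1 mod 4, sign kept]
  = (98|115)    [213 ≡ 98 mod 115]
  = -(49|115)    [115 ≡ 3 mod 8 ⇒ (2|115) = -1]
  = -(115|49)    [QR: 49 ≡ 1 mod 4, sign kept]
  = -(17|49)    [115 ≡ 17 mod 49]
  = -(49|17)    [QR: 17 ≡ 1 mod 4, sign kept]
  = -(15|17)    [49 ≡ 15 mod 17]
  = -(17|15)    [QR: 17 ≡ 1 mod 4, sign kept]
  = -(2|15)    [17 ≡ 2 mod 15]
  = -(1|15)    [15 ≡ 7 mod 8 ⇒ (2|15) = +1]
  = -1    [(1|15) = 1]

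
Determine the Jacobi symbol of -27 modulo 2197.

(-27|2197)
  = (2170|2197)    [-27 ≡ 2170 mod 2197]
  = -(1085|2197)    [2197 ≡ 5 mod 8 ⇒ (2|2197) = -1]
  = -(2197|1085)    [QR: 1085 ≡ 1 mod 4, sign kept]
  = -(27|1085)    [2197 ≡ 27 mod 1085]
  = -(1085|27)    [QR: 1085 ≡ 1 mod 4, sign kept]
  = -(5|27)    [1085 ≡ 5 mod 27]
  = -(27|5)    [QR: 5 ≡ 1 mod 4, sign kept]
  = -(2|5)    [27 ≡ 2 mod 5]
  = (1|5)    [5 ≡ 5 mod 8 ⇒ (2|5) = -1]
  = 1    [(1|5) = 1]

1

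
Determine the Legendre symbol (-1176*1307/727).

By multiplicativity, (-1176·1307/727) = (-1176/727)·(1307/727).
First factor (-1176/727):
Reduce the numerator: -1176 ≡ 278 (mod 727), so (-1176/727) = (278/727).
Factor out 2: 278 = 2·139. Since 727 ≡ 7 (mod 8), (2/727) = +1. Now have (139/727).
Both 139 ≡ 3 and 727 ≡ 3 (mod 4), so reciprocity gives (139/727) = -(727/139). Reduce: 727 ≡ 32 (mod 139). Now have -(32/139).
Factor out 2: 32 = 2^5. Since 139 ≡ 3 (mod 8), (2/139) = -1, and (2/139)^5 = -1. Now have (1/139).
(1/139) = 1. Collecting the sign factors: 1.
Second factor (1307/727):
Reduce the numerator: 1307 ≡ 580 (mod 727), so (1307/727) = (580/727).
Factor out 2: 580 = 2^2·145. Since 727 ≡ 7 (mod 8), (2/727) = +1, and (2/727)^2 = +1. Now have (145/727).
145 ≡ 1 (mod 4), so quadratic reciprocity gives (145/727) = (727/145). Reduce: 727 ≡ 2 (mod 145). Now have (2/145).
Factor out 2: 2 = 2. Since 145 ≡ 1 (mod 8), (2/145) = +1. Now have (1/145).
(1/145) = 1. Collecting the sign factors: 1.
Product: (1)·(1) = 1.

1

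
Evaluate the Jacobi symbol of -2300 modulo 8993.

Reduce the numerator: -2300 ≡ 6693 (mod 8993), so (-2300|8993) = (6693|8993).
6693 ≡ 1 (mod 4), so quadratic reciprocity gives (6693|8993) = (8993|6693). Reduce: 8993 ≡ 2300 (mod 6693). Now have (2300|6693).
Factor out 2: 2300 = 2^2·575. Since 6693 ≡ 5 (mod 8), (2|6693) = -1, and (2|6693)^2 = +1. Now have (575|6693).
6693 ≡ 1 (mod 4), so quadratic reciprocity gives (575|6693) = (6693|575). Reduce: 6693 ≡ 368 (mod 575). Now have (368|575).
Factor out 2: 368 = 2^4·23. Since 575 ≡ 7 (mod 8), (2|575) = +1, and (2|575)^4 = +1. Now have (23|575).
Both 23 ≡ 3 and 575 ≡ 3 (mod 4), so reciprocity gives (23|575) = -(575|23). Reduce: 575 ≡ 0 (mod 23). Now have -(0|23).
The numerator is now 0 with denominator 23 > 1: the symbol is 0.

0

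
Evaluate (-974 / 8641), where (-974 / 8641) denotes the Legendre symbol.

(-974 / 8641)
  = (974 / 8641)    [8641 ≡ 1 mod 4 ⇒ (-1 / 8641) = +1]
  = (487 / 8641)    [8641 ≡ 1 mod 8 ⇒ (2 / 8641) = +1]
  = (8641 / 487)    [QR: 8641 ≡ 1 mod 4, sign kept]
  = (362 / 487)    [8641 ≡ 362 mod 487]
  = (181 / 487)    [487 ≡ 7 mod 8 ⇒ (2 / 487) = +1]
  = (487 / 181)    [QR: 181 ≡ 1 mod 4, sign kept]
  = (125 / 181)    [487 ≡ 125 mod 181]
  = (181 / 125)    [QR: 125 ≡ 1 mod 4, sign kept]
  = (56 / 125)    [181 ≡ 56 mod 125]
  = -(7 / 125)    [125 ≡ 5 mod 8 ⇒ (2 / 125)^3 = -1]
  = -(125 / 7)    [QR: 125 ≡ 1 mod 4, sign kept]
  = -(6 / 7)    [125 ≡ 6 mod 7]
  = -(3 / 7)    [7 ≡ 7 mod 8 ⇒ (2 / 7) = +1]
  = (7 / 3)    [QR: both ≡ 3 mod 4, sign flips]
  = (1 / 3)    [7 ≡ 1 mod 3]
  = 1    [(1 / 3) = 1]

1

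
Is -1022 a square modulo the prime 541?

Reduce the numerator: -1022 ≡ 60 (mod 541), so (-1022/541) = (60/541).
Factor out 2: 60 = 2^2·15. Since 541 ≡ 5 (mod 8), (2/541) = -1, and (2/541)^2 = +1. Now have (15/541).
541 ≡ 1 (mod 4), so quadratic reciprocity gives (15/541) = (541/15). Reduce: 541 ≡ 1 (mod 15). Now have (1/15).
(1/15) = 1. Collecting the sign factors: 1.
(-1022/541) = 1, and 541 is prime, so -1022 is a quadratic residue mod 541.

yes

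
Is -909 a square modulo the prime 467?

yes

Reduce the numerator: -909 ≡ 25 (mod 467), so (-909/467) = (25/467).
25 ≡ 1 (mod 4), so quadratic reciprocity gives (25/467) = (467/25). Reduce: 467 ≡ 17 (mod 25). Now have (17/25).
17 ≡ 1 (mod 4), so quadratic reciprocity gives (17/25) = (25/17). Reduce: 25 ≡ 8 (mod 17). Now have (8/17).
Factor out 2: 8 = 2^3. Since 17 ≡ 1 (mod 8), (2/17) = +1, and (2/17)^3 = +1. Now have (1/17).
(1/17) = 1. Collecting the sign factors: 1.
The Legendre symbol is 1, so x^2 ≡ -909 (mod 467) has solution.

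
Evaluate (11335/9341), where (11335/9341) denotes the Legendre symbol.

Reduce the numerator: 11335 ≡ 1994 (mod 9341), so (11335/9341) = (1994/9341).
Factor out 2: 1994 = 2·997. Since 9341 ≡ 5 (mod 8), (2/9341) = -1. Now have -(997/9341).
997 ≡ 1 (mod 4), so quadratic reciprocity gives (997/9341) = (9341/997). Reduce: 9341 ≡ 368 (mod 997). Now have -(368/997).
Factor out 2: 368 = 2^4·23. Since 997 ≡ 5 (mod 8), (2/997) = -1, and (2/997)^4 = +1. Now have -(23/997).
997 ≡ 1 (mod 4), so quadratic reciprocity gives (23/997) = (997/23). Reduce: 997 ≡ 8 (mod 23). Now have -(8/23).
Factor out 2: 8 = 2^3. Since 23 ≡ 7 (mod 8), (2/23) = +1, and (2/23)^3 = +1. Now have -(1/23).
(1/23) = 1. Collecting the sign factors: -1.

-1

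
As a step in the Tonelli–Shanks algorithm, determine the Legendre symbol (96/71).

1

(96/71)
  = (25/71)    [96 ≡ 25 mod 71]
  = (71/25)    [QR: 25 ≡ 1 mod 4, sign kept]
  = (21/25)    [71 ≡ 21 mod 25]
  = (25/21)    [QR: 21 ≡ 1 mod 4, sign kept]
  = (4/21)    [25 ≡ 4 mod 21]
  = (1/21)    [21 ≡ 5 mod 8 ⇒ (2/21)^2 = +1]
  = 1    [(1/21) = 1]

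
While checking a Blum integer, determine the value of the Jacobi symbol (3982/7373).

(3982/7373)
  = -(1991/7373)    [7373 ≡ 5 mod 8 ⇒ (2/7373) = -1]
  = -(7373/1991)    [QR: 7373 ≡ 1 mod 4, sign kept]
  = -(1400/1991)    [7373 ≡ 1400 mod 1991]
  = -(175/1991)    [1991 ≡ 7 mod 8 ⇒ (2/1991)^3 = +1]
  = (1991/175)    [QR: both ≡ 3 mod 4, sign flips]
  = (66/175)    [1991 ≡ 66 mod 175]
  = (33/175)    [175 ≡ 7 mod 8 ⇒ (2/175) = +1]
  = (175/33)    [QR: 33 ≡ 1 mod 4, sign kept]
  = (10/33)    [175 ≡ 10 mod 33]
  = (5/33)    [33 ≡ 1 mod 8 ⇒ (2/33) = +1]
  = (33/5)    [QR: 5 ≡ 1 mod 4, sign kept]
  = (3/5)    [33 ≡ 3 mod 5]
  = (5/3)    [QR: 5 ≡ 1 mod 4, sign kept]
  = (2/3)    [5 ≡ 2 mod 3]
  = -(1/3)    [3 ≡ 3 mod 8 ⇒ (2/3) = -1]
  = -1    [(1/3) = 1]

-1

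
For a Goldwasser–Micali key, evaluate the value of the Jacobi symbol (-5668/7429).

(-5668/7429)
  = (1761/7429)    [-5668 ≡ 1761 mod 7429]
  = (7429/1761)    [QR: 1761 ≡ 1 mod 4, sign kept]
  = (385/1761)    [7429 ≡ 385 mod 1761]
  = (1761/385)    [QR: 385 ≡ 1 mod 4, sign kept]
  = (221/385)    [1761 ≡ 221 mod 385]
  = (385/221)    [QR: 221 ≡ 1 mod 4, sign kept]
  = (164/221)    [385 ≡ 164 mod 221]
  = (41/221)    [221 ≡ 5 mod 8 ⇒ (2/221)^2 = +1]
  = (221/41)    [QR: 41 ≡ 1 mod 4, sign kept]
  = (16/41)    [221 ≡ 16 mod 41]
  = (1/41)    [41 ≡ 1 mod 8 ⇒ (2/41)^4 = +1]
  = 1    [(1/41) = 1]

1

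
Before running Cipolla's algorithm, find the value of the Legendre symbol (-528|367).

Reduce the numerator: -528 ≡ 206 (mod 367), so (-528|367) = (206|367).
Factor out 2: 206 = 2·103. Since 367 ≡ 7 (mod 8), (2|367) = +1. Now have (103|367).
Both 103 ≡ 3 and 367 ≡ 3 (mod 4), so reciprocity gives (103|367) = -(367|103). Reduce: 367 ≡ 58 (mod 103). Now have -(58|103).
Factor out 2: 58 = 2·29. Since 103 ≡ 7 (mod 8), (2|103) = +1. Now have -(29|103).
29 ≡ 1 (mod 4), so quadratic reciprocity gives (29|103) = (103|29). Reduce: 103 ≡ 16 (mod 29). Now have -(16|29).
Factor out 2: 16 = 2^4. Since 29 ≡ 5 (mod 8), (2|29) = -1, and (2|29)^4 = +1. Now have -(1|29).
(1|29) = 1. Collecting the sign factors: -1.

-1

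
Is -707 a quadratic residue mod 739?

no

Reduce the numerator: -707 ≡ 32 (mod 739), so (-707|739) = (32|739).
Factor out 2: 32 = 2^5. Since 739 ≡ 3 (mod 8), (2|739) = -1, and (2|739)^5 = -1. Now have -(1|739).
(1|739) = 1. Collecting the sign factors: -1.
(-707|739) = -1, and 739 is prime, so -707 is not a quadratic residue mod 739.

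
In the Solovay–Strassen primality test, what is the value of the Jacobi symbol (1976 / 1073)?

-1

Reduce the numerator: 1976 ≡ 903 (mod 1073), so (1976 / 1073) = (903 / 1073).
1073 ≡ 1 (mod 4), so quadratic reciprocity gives (903 / 1073) = (1073 / 903). Reduce: 1073 ≡ 170 (mod 903). Now have (170 / 903).
Factor out 2: 170 = 2·85. Since 903 ≡ 7 (mod 8), (2 / 903) = +1. Now have (85 / 903).
85 ≡ 1 (mod 4), so quadratic reciprocity gives (85 / 903) = (903 / 85). Reduce: 903 ≡ 53 (mod 85). Now have (53 / 85).
53 ≡ 1 (mod 4), so quadratic reciprocity gives (53 / 85) = (85 / 53). Reduce: 85 ≡ 32 (mod 53). Now have (32 / 53).
Factor out 2: 32 = 2^5. Since 53 ≡ 5 (mod 8), (2 / 53) = -1, and (2 / 53)^5 = -1. Now have -(1 / 53).
(1 / 53) = 1. Collecting the sign factors: -1.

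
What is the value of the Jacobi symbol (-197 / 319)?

1

Reduce the numerator: -197 ≡ 122 (mod 319), so (-197 / 319) = (122 / 319).
Factor out 2: 122 = 2·61. Since 319 ≡ 7 (mod 8), (2 / 319) = +1. Now have (61 / 319).
61 ≡ 1 (mod 4), so quadratic reciprocity gives (61 / 319) = (319 / 61). Reduce: 319 ≡ 14 (mod 61). Now have (14 / 61).
Factor out 2: 14 = 2·7. Since 61 ≡ 5 (mod 8), (2 / 61) = -1. Now have -(7 / 61).
61 ≡ 1 (mod 4), so quadratic reciprocity gives (7 / 61) = (61 / 7). Reduce: 61 ≡ 5 (mod 7). Now have -(5 / 7).
5 ≡ 1 (mod 4), so quadratic reciprocity gives (5 / 7) = (7 / 5). Reduce: 7 ≡ 2 (mod 5). Now have -(2 / 5).
Factor out 2: 2 = 2. Since 5 ≡ 5 (mod 8), (2 / 5) = -1. Now have (1 / 5).
(1 / 5) = 1. Collecting the sign factors: 1.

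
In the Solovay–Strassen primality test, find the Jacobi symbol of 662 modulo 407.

Reduce the numerator: 662 ≡ 255 (mod 407), so (662 / 407) = (255 / 407).
Both 255 ≡ 3 and 407 ≡ 3 (mod 4), so reciprocity gives (255 / 407) = -(407 / 255). Reduce: 407 ≡ 152 (mod 255). Now have -(152 / 255).
Factor out 2: 152 = 2^3·19. Since 255 ≡ 7 (mod 8), (2 / 255) = +1, and (2 / 255)^3 = +1. Now have -(19 / 255).
Both 19 ≡ 3 and 255 ≡ 3 (mod 4), so reciprocity gives (19 / 255) = -(255 / 19). Reduce: 255 ≡ 8 (mod 19). Now have (8 / 19).
Factor out 2: 8 = 2^3. Since 19 ≡ 3 (mod 8), (2 / 19) = -1, and (2 / 19)^3 = -1. Now have -(1 / 19).
(1 / 19) = 1. Collecting the sign factors: -1.

-1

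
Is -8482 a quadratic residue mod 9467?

Reduce the numerator: -8482 ≡ 985 (mod 9467), so (-8482/9467) = (985/9467).
985 ≡ 1 (mod 4), so quadratic reciprocity gives (985/9467) = (9467/985). Reduce: 9467 ≡ 602 (mod 985). Now have (602/985).
Factor out 2: 602 = 2·301. Since 985 ≡ 1 (mod 8), (2/985) = +1. Now have (301/985).
301 ≡ 1 (mod 4), so quadratic reciprocity gives (301/985) = (985/301). Reduce: 985 ≡ 82 (mod 301). Now have (82/301).
Factor out 2: 82 = 2·41. Since 301 ≡ 5 (mod 8), (2/301) = -1. Now have -(41/301).
41 ≡ 1 (mod 4), so quadratic reciprocity gives (41/301) = (301/41). Reduce: 301 ≡ 14 (mod 41). Now have -(14/41).
Factor out 2: 14 = 2·7. Since 41 ≡ 1 (mod 8), (2/41) = +1. Now have -(7/41).
41 ≡ 1 (mod 4), so quadratic reciprocity gives (7/41) = (41/7). Reduce: 41 ≡ 6 (mod 7). Now have -(6/7).
Factor out 2: 6 = 2·3. Since 7 ≡ 7 (mod 8), (2/7) = +1. Now have -(3/7).
Both 3 ≡ 3 and 7 ≡ 3 (mod 4), so reciprocity gives (3/7) = -(7/3). Reduce: 7 ≡ 1 (mod 3). Now have (1/3).
(1/3) = 1. Collecting the sign factors: 1.
The Legendre symbol is 1, so x^2 ≡ -8482 (mod 9467) has solution.

yes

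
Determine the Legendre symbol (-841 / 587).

-1

Pull out -1: (-841 / 587) = (-1 / 587)·(841 / 587). Since 587 ≡ 3 (mod 4), (-1 / 587) = -1. Now have -(841 / 587).
Reduce the numerator: 841 ≡ 254 (mod 587), so (841 / 587) = (254 / 587).
Factor out 2: 254 = 2·127. Since 587 ≡ 3 (mod 8), (2 / 587) = -1. Now have (127 / 587).
Both 127 ≡ 3 and 587 ≡ 3 (mod 4), so reciprocity gives (127 / 587) = -(587 / 127). Reduce: 587 ≡ 79 (mod 127). Now have -(79 / 127).
Both 79 ≡ 3 and 127 ≡ 3 (mod 4), so reciprocity gives (79 / 127) = -(127 / 79). Reduce: 127 ≡ 48 (mod 79). Now have (48 / 79).
Factor out 2: 48 = 2^4·3. Since 79 ≡ 7 (mod 8), (2 / 79) = +1, and (2 / 79)^4 = +1. Now have (3 / 79).
Both 3 ≡ 3 and 79 ≡ 3 (mod 4), so reciprocity gives (3 / 79) = -(79 / 3). Reduce: 79 ≡ 1 (mod 3). Now have -(1 / 3).
(1 / 3) = 1. Collecting the sign factors: -1.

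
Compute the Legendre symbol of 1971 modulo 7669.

7669 ≡ 1 (mod 4), so quadratic reciprocity gives (1971/7669) = (7669/1971). Reduce: 7669 ≡ 1756 (mod 1971). Now have (1756/1971).
Factor out 2: 1756 = 2^2·439. Since 1971 ≡ 3 (mod 8), (2/1971) = -1, and (2/1971)^2 = +1. Now have (439/1971).
Both 439 ≡ 3 and 1971 ≡ 3 (mod 4), so reciprocity gives (439/1971) = -(1971/439). Reduce: 1971 ≡ 215 (mod 439). Now have -(215/439).
Both 215 ≡ 3 and 439 ≡ 3 (mod 4), so reciprocity gives (215/439) = -(439/215). Reduce: 439 ≡ 9 (mod 215). Now have (9/215).
9 ≡ 1 (mod 4), so quadratic reciprocity gives (9/215) = (215/9). Reduce: 215 ≡ 8 (mod 9). Now have (8/9).
Factor out 2: 8 = 2^3. Since 9 ≡ 1 (mod 8), (2/9) = +1, and (2/9)^3 = +1. Now have (1/9).
(1/9) = 1. Collecting the sign factors: 1.

1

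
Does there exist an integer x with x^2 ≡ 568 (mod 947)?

yes

(568/947)
  = -(71/947)    [947 ≡ 3 mod 8 ⇒ (2/947)^3 = -1]
  = (947/71)    [QR: both ≡ 3 mod 4, sign flips]
  = (24/71)    [947 ≡ 24 mod 71]
  = (3/71)    [71 ≡ 7 mod 8 ⇒ (2/71)^3 = +1]
  = -(71/3)    [QR: both ≡ 3 mod 4, sign flips]
  = -(2/3)    [71 ≡ 2 mod 3]
  = (1/3)    [3 ≡ 3 mod 8 ⇒ (2/3) = -1]
  = 1    [(1/3) = 1]
(568/947) = 1, and 947 is prime, so 568 is a quadratic residue mod 947.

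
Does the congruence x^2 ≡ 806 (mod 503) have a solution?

(806/503)
  = (303/503)    [806 ≡ 303 mod 503]
  = -(503/303)    [QR: both ≡ 3 mod 4, sign flips]
  = -(200/303)    [503 ≡ 200 mod 303]
  = -(25/303)    [303 ≡ 7 mod 8 ⇒ (2/303)^3 = +1]
  = -(303/25)    [QR: 25 ≡ 1 mod 4, sign kept]
  = -(3/25)    [303 ≡ 3 mod 25]
  = -(25/3)    [QR: 25 ≡ 1 mod 4, sign kept]
  = -(1/3)    [25 ≡ 1 mod 3]
  = -1    [(1/3) = 1]
The Legendre symbol is -1, so x^2 ≡ 806 (mod 503) has no solution.

no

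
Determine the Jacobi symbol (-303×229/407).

By multiplicativity, (-303·229/407) = (-303/407)·(229/407).
First factor (-303/407):
Reduce the numerator: -303 ≡ 104 (mod 407), so (-303/407) = (104/407).
Factor out 2: 104 = 2^3·13. Since 407 ≡ 7 (mod 8), (2/407) = +1, and (2/407)^3 = +1. Now have (13/407).
13 ≡ 1 (mod 4), so quadratic reciprocity gives (13/407) = (407/13). Reduce: 407 ≡ 4 (mod 13). Now have (4/13).
Factor out 2: 4 = 2^2. Since 13 ≡ 5 (mod 8), (2/13) = -1, and (2/13)^2 = +1. Now have (1/13).
(1/13) = 1. Collecting the sign factors: 1.
Second factor (229/407):
229 ≡ 1 (mod 4), so quadratic reciprocity gives (229/407) = (407/229). Reduce: 407 ≡ 178 (mod 229). Now have (178/229).
Factor out 2: 178 = 2·89. Since 229 ≡ 5 (mod 8), (2/229) = -1. Now have -(89/229).
89 ≡ 1 (mod 4), so quadratic reciprocity gives (89/229) = (229/89). Reduce: 229 ≡ 51 (mod 89). Now have -(51/89).
89 ≡ 1 (mod 4), so quadratic reciprocity gives (51/89) = (89/51). Reduce: 89 ≡ 38 (mod 51). Now have -(38/51).
Factor out 2: 38 = 2·19. Since 51 ≡ 3 (mod 8), (2/51) = -1. Now have (19/51).
Both 19 ≡ 3 and 51 ≡ 3 (mod 4), so reciprocity gives (19/51) = -(51/19). Reduce: 51 ≡ 13 (mod 19). Now have -(13/19).
13 ≡ 1 (mod 4), so quadratic reciprocity gives (13/19) = (19/13). Reduce: 19 ≡ 6 (mod 13). Now have -(6/13).
Factor out 2: 6 = 2·3. Since 13 ≡ 5 (mod 8), (2/13) = -1. Now have (3/13).
13 ≡ 1 (mod 4), so quadratic reciprocity gives (3/13) = (13/3). Reduce: 13 ≡ 1 (mod 3). Now have (1/3).
(1/3) = 1. Collecting the sign factors: 1.
Product: (1)·(1) = 1.

1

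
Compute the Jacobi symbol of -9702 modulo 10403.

1

Pull out -1: (-9702/10403) = (-1/10403)·(9702/10403). Since 10403 ≡ 3 (mod 4), (-1/10403) = -1. Now have -(9702/10403).
Factor out 2: 9702 = 2·4851. Since 10403 ≡ 3 (mod 8), (2/10403) = -1. Now have (4851/10403).
Both 4851 ≡ 3 and 10403 ≡ 3 (mod 4), so reciprocity gives (4851/10403) = -(10403/4851). Reduce: 10403 ≡ 701 (mod 4851). Now have -(701/4851).
701 ≡ 1 (mod 4), so quadratic reciprocity gives (701/4851) = (4851/701). Reduce: 4851 ≡ 645 (mod 701). Now have -(645/701).
645 ≡ 1 (mod 4), so quadratic reciprocity gives (645/701) = (701/645). Reduce: 701 ≡ 56 (mod 645). Now have -(56/645).
Factor out 2: 56 = 2^3·7. Since 645 ≡ 5 (mod 8), (2/645) = -1, and (2/645)^3 = -1. Now have (7/645).
645 ≡ 1 (mod 4), so quadratic reciprocity gives (7/645) = (645/7). Reduce: 645 ≡ 1 (mod 7). Now have (1/7).
(1/7) = 1. Collecting the sign factors: 1.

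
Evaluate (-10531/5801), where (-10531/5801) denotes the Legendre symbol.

-1

Reduce the numerator: -10531 ≡ 1071 (mod 5801), so (-10531/5801) = (1071/5801).
5801 ≡ 1 (mod 4), so quadratic reciprocity gives (1071/5801) = (5801/1071). Reduce: 5801 ≡ 446 (mod 1071). Now have (446/1071).
Factor out 2: 446 = 2·223. Since 1071 ≡ 7 (mod 8), (2/1071) = +1. Now have (223/1071).
Both 223 ≡ 3 and 1071 ≡ 3 (mod 4), so reciprocity gives (223/1071) = -(1071/223). Reduce: 1071 ≡ 179 (mod 223). Now have -(179/223).
Both 179 ≡ 3 and 223 ≡ 3 (mod 4), so reciprocity gives (179/223) = -(223/179). Reduce: 223 ≡ 44 (mod 179). Now have (44/179).
Factor out 2: 44 = 2^2·11. Since 179 ≡ 3 (mod 8), (2/179) = -1, and (2/179)^2 = +1. Now have (11/179).
Both 11 ≡ 3 and 179 ≡ 3 (mod 4), so reciprocity gives (11/179) = -(179/11). Reduce: 179 ≡ 3 (mod 11). Now have -(3/11).
Both 3 ≡ 3 and 11 ≡ 3 (mod 4), so reciprocity gives (3/11) = -(11/3). Reduce: 11 ≡ 2 (mod 3). Now have (2/3).
Factor out 2: 2 = 2. Since 3 ≡ 3 (mod 8), (2/3) = -1. Now have -(1/3).
(1/3) = 1. Collecting the sign factors: -1.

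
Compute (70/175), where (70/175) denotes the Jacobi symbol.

Factor out 2: 70 = 2·35. Since 175 ≡ 7 (mod 8), (2/175) = +1. Now have (35/175).
Both 35 ≡ 3 and 175 ≡ 3 (mod 4), so reciprocity gives (35/175) = -(175/35). Reduce: 175 ≡ 0 (mod 35). Now have -(0/35).
The numerator is now 0 with denominator 35 > 1: the symbol is 0.

0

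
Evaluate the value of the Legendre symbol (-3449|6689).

1

(-3449|6689)
  = (3240|6689)    [-3449 ≡ 3240 mod 6689]
  = (405|6689)    [6689 ≡ 1 mod 8 ⇒ (2|6689)^3 = +1]
  = (6689|405)    [QR: 405 ≡ 1 mod 4, sign kept]
  = (209|405)    [6689 ≡ 209 mod 405]
  = (405|209)    [QR: 209 ≡ 1 mod 4, sign kept]
  = (196|209)    [405 ≡ 196 mod 209]
  = (49|209)    [209 ≡ 1 mod 8 ⇒ (2|209)^2 = +1]
  = (209|49)    [QR: 49 ≡ 1 mod 4, sign kept]
  = (13|49)    [209 ≡ 13 mod 49]
  = (49|13)    [QR: 13 ≡ 1 mod 4, sign kept]
  = (10|13)    [49 ≡ 10 mod 13]
  = -(5|13)    [13 ≡ 5 mod 8 ⇒ (2|13) = -1]
  = -(13|5)    [QR: 5 ≡ 1 mod 4, sign kept]
  = -(3|5)    [13 ≡ 3 mod 5]
  = -(5|3)    [QR: 5 ≡ 1 mod 4, sign kept]
  = -(2|3)    [5 ≡ 2 mod 3]
  = (1|3)    [3 ≡ 3 mod 8 ⇒ (2|3) = -1]
  = 1    [(1|3) = 1]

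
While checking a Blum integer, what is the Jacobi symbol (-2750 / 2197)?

(-2750 / 2197)
  = (1644 / 2197)    [-2750 ≡ 1644 mod 2197]
  = (411 / 2197)    [2197 ≡ 5 mod 8 ⇒ (2 / 2197)^2 = +1]
  = (2197 / 411)    [QR: 2197 ≡ 1 mod 4, sign kept]
  = (142 / 411)    [2197 ≡ 142 mod 411]
  = -(71 / 411)    [411 ≡ 3 mod 8 ⇒ (2 / 411) = -1]
  = (411 / 71)    [QR: both ≡ 3 mod 4, sign flips]
  = (56 / 71)    [411 ≡ 56 mod 71]
  = (7 / 71)    [71 ≡ 7 mod 8 ⇒ (2 / 71)^3 = +1]
  = -(71 / 7)    [QR: both ≡ 3 mod 4, sign flips]
  = -(1 / 7)    [71 ≡ 1 mod 7]
  = -1    [(1 / 7) = 1]

-1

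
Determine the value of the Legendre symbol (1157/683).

Reduce the numerator: 1157 ≡ 474 (mod 683), so (1157/683) = (474/683).
Factor out 2: 474 = 2·237. Since 683 ≡ 3 (mod 8), (2/683) = -1. Now have -(237/683).
237 ≡ 1 (mod 4), so quadratic reciprocity gives (237/683) = (683/237). Reduce: 683 ≡ 209 (mod 237). Now have -(209/237).
209 ≡ 1 (mod 4), so quadratic reciprocity gives (209/237) = (237/209). Reduce: 237 ≡ 28 (mod 209). Now have -(28/209).
Factor out 2: 28 = 2^2·7. Since 209 ≡ 1 (mod 8), (2/209) = +1, and (2/209)^2 = +1. Now have -(7/209).
209 ≡ 1 (mod 4), so quadratic reciprocity gives (7/209) = (209/7). Reduce: 209 ≡ 6 (mod 7). Now have -(6/7).
Factor out 2: 6 = 2·3. Since 7 ≡ 7 (mod 8), (2/7) = +1. Now have -(3/7).
Both 3 ≡ 3 and 7 ≡ 3 (mod 4), so reciprocity gives (3/7) = -(7/3). Reduce: 7 ≡ 1 (mod 3). Now have (1/3).
(1/3) = 1. Collecting the sign factors: 1.

1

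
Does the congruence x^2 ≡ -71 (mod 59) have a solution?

(-71/59)
  = -(71/59)    [59 ≡ 3 mod 4 ⇒ (-1/59) = -1]
  = -(12/59)    [71 ≡ 12 mod 59]
  = -(3/59)    [59 ≡ 3 mod 8 ⇒ (2/59)^2 = +1]
  = (59/3)    [QR: both ≡ 3 mod 4, sign flips]
  = (2/3)    [59 ≡ 2 mod 3]
  = -(1/3)    [3 ≡ 3 mod 8 ⇒ (2/3) = -1]
  = -1    [(1/3) = 1]
The Legendre symbol is -1, so x^2 ≡ -71 (mod 59) has no solution.

no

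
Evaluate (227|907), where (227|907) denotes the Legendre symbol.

Both 227 ≡ 3 and 907 ≡ 3 (mod 4), so reciprocity gives (227|907) = -(907|227). Reduce: 907 ≡ 226 (mod 227). Now have -(226|227).
Factor out 2: 226 = 2·113. Since 227 ≡ 3 (mod 8), (2|227) = -1. Now have (113|227).
113 ≡ 1 (mod 4), so quadratic reciprocity gives (113|227) = (227|113). Reduce: 227 ≡ 1 (mod 113). Now have (1|113).
(1|113) = 1. Collecting the sign factors: 1.

1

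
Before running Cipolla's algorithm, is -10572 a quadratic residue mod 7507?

Reduce the numerator: -10572 ≡ 4442 (mod 7507), so (-10572/7507) = (4442/7507).
Factor out 2: 4442 = 2·2221. Since 7507 ≡ 3 (mod 8), (2/7507) = -1. Now have -(2221/7507).
2221 ≡ 1 (mod 4), so quadratic reciprocity gives (2221/7507) = (7507/2221). Reduce: 7507 ≡ 844 (mod 2221). Now have -(844/2221).
Factor out 2: 844 = 2^2·211. Since 2221 ≡ 5 (mod 8), (2/2221) = -1, and (2/2221)^2 = +1. Now have -(211/2221).
2221 ≡ 1 (mod 4), so quadratic reciprocity gives (211/2221) = (2221/211). Reduce: 2221 ≡ 111 (mod 211). Now have -(111/211).
Both 111 ≡ 3 and 211 ≡ 3 (mod 4), so reciprocity gives (111/211) = -(211/111). Reduce: 211 ≡ 100 (mod 111). Now have (100/111).
Factor out 2: 100 = 2^2·25. Since 111 ≡ 7 (mod 8), (2/111) = +1, and (2/111)^2 = +1. Now have (25/111).
25 ≡ 1 (mod 4), so quadratic reciprocity gives (25/111) = (111/25). Reduce: 111 ≡ 11 (mod 25). Now have (11/25).
25 ≡ 1 (mod 4), so quadratic reciprocity gives (11/25) = (25/11). Reduce: 25 ≡ 3 (mod 11). Now have (3/11).
Both 3 ≡ 3 and 11 ≡ 3 (mod 4), so reciprocity gives (3/11) = -(11/3). Reduce: 11 ≡ 2 (mod 3). Now have -(2/3).
Factor out 2: 2 = 2. Since 3 ≡ 3 (mod 8), (2/3) = -1. Now have (1/3).
(1/3) = 1. Collecting the sign factors: 1.
(-10572/7507) = 1, and 7507 is prime, so -10572 is a quadratic residue mod 7507.

yes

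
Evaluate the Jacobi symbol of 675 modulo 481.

1

(675|481)
  = (194|481)    [675 ≡ 194 mod 481]
  = (97|481)    [481 ≡ 1 mod 8 ⇒ (2|481) = +1]
  = (481|97)    [QR: 97 ≡ 1 mod 4, sign kept]
  = (93|97)    [481 ≡ 93 mod 97]
  = (97|93)    [QR: 93 ≡ 1 mod 4, sign kept]
  = (4|93)    [97 ≡ 4 mod 93]
  = (1|93)    [93 ≡ 5 mod 8 ⇒ (2|93)^2 = +1]
  = 1    [(1|93) = 1]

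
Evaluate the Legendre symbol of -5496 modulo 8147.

Pull out -1: (-5496|8147) = (-1|8147)·(5496|8147). Since 8147 ≡ 3 (mod 4), (-1|8147) = -1. Now have -(5496|8147).
Factor out 2: 5496 = 2^3·687. Since 8147 ≡ 3 (mod 8), (2|8147) = -1, and (2|8147)^3 = -1. Now have (687|8147).
Both 687 ≡ 3 and 8147 ≡ 3 (mod 4), so reciprocity gives (687|8147) = -(8147|687). Reduce: 8147 ≡ 590 (mod 687). Now have -(590|687).
Factor out 2: 590 = 2·295. Since 687 ≡ 7 (mod 8), (2|687) = +1. Now have -(295|687).
Both 295 ≡ 3 and 687 ≡ 3 (mod 4), so reciprocity gives (295|687) = -(687|295). Reduce: 687 ≡ 97 (mod 295). Now have (97|295).
97 ≡ 1 (mod 4), so quadratic reciprocity gives (97|295) = (295|97). Reduce: 295 ≡ 4 (mod 97). Now have (4|97).
Factor out 2: 4 = 2^2. Since 97 ≡ 1 (mod 8), (2|97) = +1, and (2|97)^2 = +1. Now have (1|97).
(1|97) = 1. Collecting the sign factors: 1.

1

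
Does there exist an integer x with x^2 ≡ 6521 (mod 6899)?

(6521/6899)
  = (6899/6521)    [QR: 6521 ≡ 1 mod 4, sign kept]
  = (378/6521)    [6899 ≡ 378 mod 6521]
  = (189/6521)    [6521 ≡ 1 mod 8 ⇒ (2/6521) = +1]
  = (6521/189)    [QR: 189 ≡ 1 mod 4, sign kept]
  = (95/189)    [6521 ≡ 95 mod 189]
  = (189/95)    [QR: 189 ≡ 1 mod 4, sign kept]
  = (94/95)    [189 ≡ 94 mod 95]
  = (47/95)    [95 ≡ 7 mod 8 ⇒ (2/95) = +1]
  = -(95/47)    [QR: both ≡ 3 mod 4, sign flips]
  = -(1/47)    [95 ≡ 1 mod 47]
  = -1    [(1/47) = 1]
The Legendre symbol is -1, so x^2 ≡ 6521 (mod 6899) has no solution.

no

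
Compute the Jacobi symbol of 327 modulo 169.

Reduce the numerator: 327 ≡ 158 (mod 169), so (327|169) = (158|169).
Factor out 2: 158 = 2·79. Since 169 ≡ 1 (mod 8), (2|169) = +1. Now have (79|169).
169 ≡ 1 (mod 4), so quadratic reciprocity gives (79|169) = (169|79). Reduce: 169 ≡ 11 (mod 79). Now have (11|79).
Both 11 ≡ 3 and 79 ≡ 3 (mod 4), so reciprocity gives (11|79) = -(79|11). Reduce: 79 ≡ 2 (mod 11). Now have -(2|11).
Factor out 2: 2 = 2. Since 11 ≡ 3 (mod 8), (2|11) = -1. Now have (1|11).
(1|11) = 1. Collecting the sign factors: 1.

1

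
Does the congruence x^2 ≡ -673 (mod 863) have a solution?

no

(-673/863)
  = (190/863)    [-673 ≡ 190 mod 863]
  = (95/863)    [863 ≡ 7 mod 8 ⇒ (2/863) = +1]
  = -(863/95)    [QR: both ≡ 3 mod 4, sign flips]
  = -(8/95)    [863 ≡ 8 mod 95]
  = -(1/95)    [95 ≡ 7 mod 8 ⇒ (2/95)^3 = +1]
  = -1    [(1/95) = 1]
The Legendre symbol is -1, so x^2 ≡ -673 (mod 863) has no solution.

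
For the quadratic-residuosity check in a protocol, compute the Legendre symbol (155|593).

-1

593 ≡ 1 (mod 4), so quadratic reciprocity gives (155|593) = (593|155). Reduce: 593 ≡ 128 (mod 155). Now have (128|155).
Factor out 2: 128 = 2^7. Since 155 ≡ 3 (mod 8), (2|155) = -1, and (2|155)^7 = -1. Now have -(1|155).
(1|155) = 1. Collecting the sign factors: -1.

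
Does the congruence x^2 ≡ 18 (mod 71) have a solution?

yes

Factor out 2: 18 = 2·9. Since 71 ≡ 7 (mod 8), (2/71) = +1. Now have (9/71).
9 ≡ 1 (mod 4), so quadratic reciprocity gives (9/71) = (71/9). Reduce: 71 ≡ 8 (mod 9). Now have (8/9).
Factor out 2: 8 = 2^3. Since 9 ≡ 1 (mod 8), (2/9) = +1, and (2/9)^3 = +1. Now have (1/9).
(1/9) = 1. Collecting the sign factors: 1.
(18/71) = 1, and 71 is prime, so 18 is a quadratic residue mod 71.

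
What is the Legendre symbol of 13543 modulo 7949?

(13543|7949)
  = (5594|7949)    [13543 ≡ 5594 mod 7949]
  = -(2797|7949)    [7949 ≡ 5 mod 8 ⇒ (2|7949) = -1]
  = -(7949|2797)    [QR: 2797 ≡ 1 mod 4, sign kept]
  = -(2355|2797)    [7949 ≡ 2355 mod 2797]
  = -(2797|2355)    [QR: 2797 ≡ 1 mod 4, sign kept]
  = -(442|2355)    [2797 ≡ 442 mod 2355]
  = (221|2355)    [2355 ≡ 3 mod 8 ⇒ (2|2355) = -1]
  = (2355|221)    [QR: 221 ≡ 1 mod 4, sign kept]
  = (145|221)    [2355 ≡ 145 mod 221]
  = (221|145)    [QR: 145 ≡ 1 mod 4, sign kept]
  = (76|145)    [221 ≡ 76 mod 145]
  = (19|145)    [145 ≡ 1 mod 8 ⇒ (2|145)^2 = +1]
  = (145|19)    [QR: 145 ≡ 1 mod 4, sign kept]
  = (12|19)    [145 ≡ 12 mod 19]
  = (3|19)    [19 ≡ 3 mod 8 ⇒ (2|19)^2 = +1]
  = -(19|3)    [QR: both ≡ 3 mod 4, sign flips]
  = -(1|3)    [19 ≡ 1 mod 3]
  = -1    [(1|3) = 1]

-1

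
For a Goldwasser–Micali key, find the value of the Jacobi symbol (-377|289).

(-377|289)
  = (377|289)    [289 ≡ 1 mod 4 ⇒ (-1|289) = +1]
  = (88|289)    [377 ≡ 88 mod 289]
  = (11|289)    [289 ≡ 1 mod 8 ⇒ (2|289)^3 = +1]
  = (289|11)    [QR: 289 ≡ 1 mod 4, sign kept]
  = (3|11)    [289 ≡ 3 mod 11]
  = -(11|3)    [QR: both ≡ 3 mod 4, sign flips]
  = -(2|3)    [11 ≡ 2 mod 3]
  = (1|3)    [3 ≡ 3 mod 8 ⇒ (2|3) = -1]
  = 1    [(1|3) = 1]

1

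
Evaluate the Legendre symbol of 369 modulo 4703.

-1

369 ≡ 1 (mod 4), so quadratic reciprocity gives (369|4703) = (4703|369). Reduce: 4703 ≡ 275 (mod 369). Now have (275|369).
369 ≡ 1 (mod 4), so quadratic reciprocity gives (275|369) = (369|275). Reduce: 369 ≡ 94 (mod 275). Now have (94|275).
Factor out 2: 94 = 2·47. Since 275 ≡ 3 (mod 8), (2|275) = -1. Now have -(47|275).
Both 47 ≡ 3 and 275 ≡ 3 (mod 4), so reciprocity gives (47|275) = -(275|47). Reduce: 275 ≡ 40 (mod 47). Now have (40|47).
Factor out 2: 40 = 2^3·5. Since 47 ≡ 7 (mod 8), (2|47) = +1, and (2|47)^3 = +1. Now have (5|47).
5 ≡ 1 (mod 4), so quadratic reciprocity gives (5|47) = (47|5). Reduce: 47 ≡ 2 (mod 5). Now have (2|5).
Factor out 2: 2 = 2. Since 5 ≡ 5 (mod 8), (2|5) = -1. Now have -(1|5).
(1|5) = 1. Collecting the sign factors: -1.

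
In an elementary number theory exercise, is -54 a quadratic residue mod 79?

yes

Reduce the numerator: -54 ≡ 25 (mod 79), so (-54|79) = (25|79).
25 ≡ 1 (mod 4), so quadratic reciprocity gives (25|79) = (79|25). Reduce: 79 ≡ 4 (mod 25). Now have (4|25).
Factor out 2: 4 = 2^2. Since 25 ≡ 1 (mod 8), (2|25) = +1, and (2|25)^2 = +1. Now have (1|25).
(1|25) = 1. Collecting the sign factors: 1.
(-54|79) = 1, and 79 is prime, so -54 is a quadratic residue mod 79.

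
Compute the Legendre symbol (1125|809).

(1125|809)
  = (316|809)    [1125 ≡ 316 mod 809]
  = (79|809)    [809 ≡ 1 mod 8 ⇒ (2|809)^2 = +1]
  = (809|79)    [QR: 809 ≡ 1 mod 4, sign kept]
  = (19|79)    [809 ≡ 19 mod 79]
  = -(79|19)    [QR: both ≡ 3 mod 4, sign flips]
  = -(3|19)    [79 ≡ 3 mod 19]
  = (19|3)    [QR: both ≡ 3 mod 4, sign flips]
  = (1|3)    [19 ≡ 1 mod 3]
  = 1    [(1|3) = 1]

1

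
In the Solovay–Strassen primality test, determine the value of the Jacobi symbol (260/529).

1

Factor out 2: 260 = 2^2·65. Since 529 ≡ 1 (mod 8), (2/529) = +1, and (2/529)^2 = +1. Now have (65/529).
65 ≡ 1 (mod 4), so quadratic reciprocity gives (65/529) = (529/65). Reduce: 529 ≡ 9 (mod 65). Now have (9/65).
9 ≡ 1 (mod 4), so quadratic reciprocity gives (9/65) = (65/9). Reduce: 65 ≡ 2 (mod 9). Now have (2/9).
Factor out 2: 2 = 2. Since 9 ≡ 1 (mod 8), (2/9) = +1. Now have (1/9).
(1/9) = 1. Collecting the sign factors: 1.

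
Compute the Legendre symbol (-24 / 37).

-1

(-24 / 37)
  = (13 / 37)    [-24 ≡ 13 mod 37]
  = (37 / 13)    [QR: 13 ≡ 1 mod 4, sign kept]
  = (11 / 13)    [37 ≡ 11 mod 13]
  = (13 / 11)    [QR: 13 ≡ 1 mod 4, sign kept]
  = (2 / 11)    [13 ≡ 2 mod 11]
  = -(1 / 11)    [11 ≡ 3 mod 8 ⇒ (2 / 11) = -1]
  = -1    [(1 / 11) = 1]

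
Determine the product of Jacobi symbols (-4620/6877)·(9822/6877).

By multiplicativity, (-4620·9822/6877) = (-4620/6877)·(9822/6877).
First factor (-4620/6877):
(-4620/6877)
  = (2257/6877)    [-4620 ≡ 2257 mod 6877]
  = (6877/2257)    [QR: 2257 ≡ 1 mod 4, sign kept]
  = (106/2257)    [6877 ≡ 106 mod 2257]
  = (53/2257)    [2257 ≡ 1 mod 8 ⇒ (2/2257) = +1]
  = (2257/53)    [QR: 53 ≡ 1 mod 4, sign kept]
  = (31/53)    [2257 ≡ 31 mod 53]
  = (53/31)    [QR: 53 ≡ 1 mod 4, sign kept]
  = (22/31)    [53 ≡ 22 mod 31]
  = (11/31)    [31 ≡ 7 mod 8 ⇒ (2/31) = +1]
  = -(31/11)    [QR: both ≡ 3 mod 4, sign flips]
  = -(9/11)    [31 ≡ 9 mod 11]
  = -(11/9)    [QR: 9 ≡ 1 mod 4, sign kept]
  = -(2/9)    [11 ≡ 2 mod 9]
  = -(1/9)    [9 ≡ 1 mod 8 ⇒ (2/9) = +1]
  = -1    [(1/9) = 1]
Second factor (9822/6877):
(9822/6877)
  = (2945/6877)    [9822 ≡ 2945 mod 6877]
  = (6877/2945)    [QR: 2945 ≡ 1 mod 4, sign kept]
  = (987/2945)    [6877 ≡ 987 mod 2945]
  = (2945/987)    [QR: 2945 ≡ 1 mod 4, sign kept]
  = (971/987)    [2945 ≡ 971 mod 987]
  = -(987/971)    [QR: both ≡ 3 mod 4, sign flips]
  = -(16/971)    [987 ≡ 16 mod 971]
  = -(1/971)    [971 ≡ 3 mod 8 ⇒ (2/971)^4 = +1]
  = -1    [(1/971) = 1]
Product: (-1)·(-1) = 1.

1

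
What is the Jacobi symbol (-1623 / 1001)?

Reduce the numerator: -1623 ≡ 379 (mod 1001), so (-1623 / 1001) = (379 / 1001).
1001 ≡ 1 (mod 4), so quadratic reciprocity gives (379 / 1001) = (1001 / 379). Reduce: 1001 ≡ 243 (mod 379). Now have (243 / 379).
Both 243 ≡ 3 and 379 ≡ 3 (mod 4), so reciprocity gives (243 / 379) = -(379 / 243). Reduce: 379 ≡ 136 (mod 243). Now have -(136 / 243).
Factor out 2: 136 = 2^3·17. Since 243 ≡ 3 (mod 8), (2 / 243) = -1, and (2 / 243)^3 = -1. Now have (17 / 243).
17 ≡ 1 (mod 4), so quadratic reciprocity gives (17 / 243) = (243 / 17). Reduce: 243 ≡ 5 (mod 17). Now have (5 / 17).
5 ≡ 1 (mod 4), so quadratic reciprocity gives (5 / 17) = (17 / 5). Reduce: 17 ≡ 2 (mod 5). Now have (2 / 5).
Factor out 2: 2 = 2. Since 5 ≡ 5 (mod 8), (2 / 5) = -1. Now have -(1 / 5).
(1 / 5) = 1. Collecting the sign factors: -1.

-1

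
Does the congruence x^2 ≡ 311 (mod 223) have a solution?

no

Reduce the numerator: 311 ≡ 88 (mod 223), so (311/223) = (88/223).
Factor out 2: 88 = 2^3·11. Since 223 ≡ 7 (mod 8), (2/223) = +1, and (2/223)^3 = +1. Now have (11/223).
Both 11 ≡ 3 and 223 ≡ 3 (mod 4), so reciprocity gives (11/223) = -(223/11). Reduce: 223 ≡ 3 (mod 11). Now have -(3/11).
Both 3 ≡ 3 and 11 ≡ 3 (mod 4), so reciprocity gives (3/11) = -(11/3). Reduce: 11 ≡ 2 (mod 3). Now have (2/3).
Factor out 2: 2 = 2. Since 3 ≡ 3 (mod 8), (2/3) = -1. Now have -(1/3).
(1/3) = 1. Collecting the sign factors: -1.
The Legendre symbol is -1, so x^2 ≡ 311 (mod 223) has no solution.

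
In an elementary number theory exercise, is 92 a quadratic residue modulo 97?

no

Factor out 2: 92 = 2^2·23. Since 97 ≡ 1 (mod 8), (2/97) = +1, and (2/97)^2 = +1. Now have (23/97).
97 ≡ 1 (mod 4), so quadratic reciprocity gives (23/97) = (97/23). Reduce: 97 ≡ 5 (mod 23). Now have (5/23).
5 ≡ 1 (mod 4), so quadratic reciprocity gives (5/23) = (23/5). Reduce: 23 ≡ 3 (mod 5). Now have (3/5).
5 ≡ 1 (mod 4), so quadratic reciprocity gives (3/5) = (5/3). Reduce: 5 ≡ 2 (mod 3). Now have (2/3).
Factor out 2: 2 = 2. Since 3 ≡ 3 (mod 8), (2/3) = -1. Now have -(1/3).
(1/3) = 1. Collecting the sign factors: -1.
(92/97) = -1, and 97 is prime, so 92 is not a quadratic residue mod 97.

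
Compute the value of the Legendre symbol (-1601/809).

Pull out -1: (-1601/809) = (-1/809)·(1601/809). Since 809 ≡ 1 (mod 4), (-1/809) = +1. Now have (1601/809).
Reduce the numerator: 1601 ≡ 792 (mod 809), so (1601/809) = (792/809).
Factor out 2: 792 = 2^3·99. Since 809 ≡ 1 (mod 8), (2/809) = +1, and (2/809)^3 = +1. Now have (99/809).
809 ≡ 1 (mod 4), so quadratic reciprocity gives (99/809) = (809/99). Reduce: 809 ≡ 17 (mod 99). Now have (17/99).
17 ≡ 1 (mod 4), so quadratic reciprocity gives (17/99) = (99/17). Reduce: 99 ≡ 14 (mod 17). Now have (14/17).
Factor out 2: 14 = 2·7. Since 17 ≡ 1 (mod 8), (2/17) = +1. Now have (7/17).
17 ≡ 1 (mod 4), so quadratic reciprocity gives (7/17) = (17/7). Reduce: 17 ≡ 3 (mod 7). Now have (3/7).
Both 3 ≡ 3 and 7 ≡ 3 (mod 4), so reciprocity gives (3/7) = -(7/3). Reduce: 7 ≡ 1 (mod 3). Now have -(1/3).
(1/3) = 1. Collecting the sign factors: -1.

-1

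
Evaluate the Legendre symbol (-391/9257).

(-391/9257)
  = (391/9257)    [9257 ≡ 1 mod 4 ⇒ (-1/9257) = +1]
  = (9257/391)    [QR: 9257 ≡ 1 mod 4, sign kept]
  = (264/391)    [9257 ≡ 264 mod 391]
  = (33/391)    [391 ≡ 7 mod 8 ⇒ (2/391)^3 = +1]
  = (391/33)    [QR: 33 ≡ 1 mod 4, sign kept]
  = (28/33)    [391 ≡ 28 mod 33]
  = (7/33)    [33 ≡ 1 mod 8 ⇒ (2/33)^2 = +1]
  = (33/7)    [QR: 33 ≡ 1 mod 4, sign kept]
  = (5/7)    [33 ≡ 5 mod 7]
  = (7/5)    [QR: 5 ≡ 1 mod 4, sign kept]
  = (2/5)    [7 ≡ 2 mod 5]
  = -(1/5)    [5 ≡ 5 mod 8 ⇒ (2/5) = -1]
  = -1    [(1/5) = 1]

-1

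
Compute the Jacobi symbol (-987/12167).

(-987/12167)
  = -(987/12167)    [12167 ≡ 3 mod 4 ⇒ (-1/12167) = -1]
  = (12167/987)    [QR: both ≡ 3 mod 4, sign flips]
  = (323/987)    [12167 ≡ 323 mod 987]
  = -(987/323)    [QR: both ≡ 3 mod 4, sign flips]
  = -(18/323)    [987 ≡ 18 mod 323]
  = (9/323)    [323 ≡ 3 mod 8 ⇒ (2/323) = -1]
  = (323/9)    [QR: 9 ≡ 1 mod 4, sign kept]
  = (8/9)    [323 ≡ 8 mod 9]
  = (1/9)    [9 ≡ 1 mod 8 ⇒ (2/9)^3 = +1]
  = 1    [(1/9) = 1]

1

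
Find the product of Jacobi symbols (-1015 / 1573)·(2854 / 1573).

By multiplicativity, (-1015·2854 / 1573) = (-1015 / 1573)·(2854 / 1573).
First factor (-1015 / 1573):
(-1015 / 1573)
  = (558 / 1573)    [-1015 ≡ 558 mod 1573]
  = -(279 / 1573)    [1573 ≡ 5 mod 8 ⇒ (2 / 1573) = -1]
  = -(1573 / 279)    [QR: 1573 ≡ 1 mod 4, sign kept]
  = -(178 / 279)    [1573 ≡ 178 mod 279]
  = -(89 / 279)    [279 ≡ 7 mod 8 ⇒ (2 / 279) = +1]
  = -(279 / 89)    [QR: 89 ≡ 1 mod 4, sign kept]
  = -(12 / 89)    [279 ≡ 12 mod 89]
  = -(3 / 89)    [89 ≡ 1 mod 8 ⇒ (2 / 89)^2 = +1]
  = -(89 / 3)    [QR: 89 ≡ 1 mod 4, sign kept]
  = -(2 / 3)    [89 ≡ 2 mod 3]
  = (1 / 3)    [3 ≡ 3 mod 8 ⇒ (2 / 3) = -1]
  = 1    [(1 / 3) = 1]
Second factor (2854 / 1573):
(2854 / 1573)
  = (1281 / 1573)    [2854 ≡ 1281 mod 1573]
  = (1573 / 1281)    [QR: 1281 ≡ 1 mod 4, sign kept]
  = (292 / 1281)    [1573 ≡ 292 mod 1281]
  = (73 / 1281)    [1281 ≡ 1 mod 8 ⇒ (2 / 1281)^2 = +1]
  = (1281 / 73)    [QR: 73 ≡ 1 mod 4, sign kept]
  = (40 / 73)    [1281 ≡ 40 mod 73]
  = (5 / 73)    [73 ≡ 1 mod 8 ⇒ (2 / 73)^3 = +1]
  = (73 / 5)    [QR: 5 ≡ 1 mod 4, sign kept]
  = (3 / 5)    [73 ≡ 3 mod 5]
  = (5 / 3)    [QR: 5 ≡ 1 mod 4, sign kept]
  = (2 / 3)    [5 ≡ 2 mod 3]
  = -(1 / 3)    [3 ≡ 3 mod 8 ⇒ (2 / 3) = -1]
  = -1    [(1 / 3) = 1]
Product: (1)·(-1) = -1.

-1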